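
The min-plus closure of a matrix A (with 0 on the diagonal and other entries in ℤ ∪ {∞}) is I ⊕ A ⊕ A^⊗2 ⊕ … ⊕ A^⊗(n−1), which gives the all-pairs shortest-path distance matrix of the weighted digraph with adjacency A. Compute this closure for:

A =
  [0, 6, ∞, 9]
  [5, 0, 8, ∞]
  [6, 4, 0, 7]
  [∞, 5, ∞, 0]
Closure =
  [0, 6, 14, 9]
  [5, 0, 8, 14]
  [6, 4, 0, 7]
  [10, 5, 13, 0]

This is the Floyd-Warshall all-pairs shortest-path computation. For each intermediate vertex k = 0, 1, …, 3, update dist[i][j] ← min(dist[i][j], dist[i][k] + dist[k][j]). The final matrix gives, for each (i, j), the minimum total weight of any directed path from i to j (possibly empty when i = j).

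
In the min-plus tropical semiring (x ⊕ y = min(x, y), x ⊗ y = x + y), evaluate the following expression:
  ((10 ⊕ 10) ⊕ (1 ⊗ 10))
((10 ⊕ 10) ⊕ (1 ⊗ 10)) = 10

Expand innermost to outermost. Recall ⊕ takes the minimum of its arguments and ⊗ takes their sum. Working out the expression ((10 ⊕ 10) ⊕ (1 ⊗ 10)) gives 10.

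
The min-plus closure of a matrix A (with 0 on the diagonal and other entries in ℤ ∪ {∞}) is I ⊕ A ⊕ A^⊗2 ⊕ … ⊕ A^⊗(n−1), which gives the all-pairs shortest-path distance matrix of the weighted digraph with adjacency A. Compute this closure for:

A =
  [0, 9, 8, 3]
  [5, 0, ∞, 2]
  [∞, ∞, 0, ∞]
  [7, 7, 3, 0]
Closure =
  [0, 9, 6, 3]
  [5, 0, 5, 2]
  [∞, ∞, 0, ∞]
  [7, 7, 3, 0]

This is the Floyd-Warshall all-pairs shortest-path computation. For each intermediate vertex k = 0, 1, …, 3, update dist[i][j] ← min(dist[i][j], dist[i][k] + dist[k][j]). The final matrix gives, for each (i, j), the minimum total weight of any directed path from i to j (possibly empty when i = j).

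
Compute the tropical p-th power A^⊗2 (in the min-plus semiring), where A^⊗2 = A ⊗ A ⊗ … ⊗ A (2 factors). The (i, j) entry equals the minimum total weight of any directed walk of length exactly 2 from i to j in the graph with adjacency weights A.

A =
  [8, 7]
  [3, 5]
A^⊗2 =
  [10, 12]
  [8, 10]

Each entry (A^⊗2)_ij equals the minimum over all length-2 walks i = v_0 → v_1 → … → v_2 = j of Σ_t A[v_t][v_{t+1}]. For example, for (i, j) = (0, 1) we minimise over 2 possible intermediate vertex sequences; the minimum is 12, attained along the walk 0 → 1 → 1.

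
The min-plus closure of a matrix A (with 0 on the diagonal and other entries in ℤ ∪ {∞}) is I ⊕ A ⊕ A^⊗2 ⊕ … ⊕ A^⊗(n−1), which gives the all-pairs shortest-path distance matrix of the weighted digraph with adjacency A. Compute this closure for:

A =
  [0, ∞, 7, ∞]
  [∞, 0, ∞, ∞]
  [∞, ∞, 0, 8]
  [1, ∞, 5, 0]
Closure =
  [0, ∞, 7, 15]
  [∞, 0, ∞, ∞]
  [9, ∞, 0, 8]
  [1, ∞, 5, 0]

This is the Floyd-Warshall all-pairs shortest-path computation. For each intermediate vertex k = 0, 1, …, 3, update dist[i][j] ← min(dist[i][j], dist[i][k] + dist[k][j]). The final matrix gives, for each (i, j), the minimum total weight of any directed path from i to j (possibly empty when i = j).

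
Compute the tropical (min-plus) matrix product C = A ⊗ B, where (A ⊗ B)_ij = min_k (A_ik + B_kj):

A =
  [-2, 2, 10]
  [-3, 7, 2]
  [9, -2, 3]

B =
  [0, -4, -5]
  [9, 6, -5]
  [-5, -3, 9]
A ⊗ B =
  [-2, -6, -7]
  [-3, -7, -8]
  [-2, 0, -7]

Apply the min-plus product entry-by-entry:
  C[0][0] = min over k of (A[0][0] + B[0][0] = -2 + 0 = -2, A[0][1] + B[1][0] = 2 + 9 = 11, A[0][2] + B[2][0] = 10 + -5 = 5) = -2 (attained at k = 0)
  C[0][1] = min over k of (A[0][0] + B[0][1] = -2 + -4 = -6, A[0][1] + B[1][1] = 2 + 6 = 8, A[0][2] + B[2][1] = 10 + -3 = 7) = -6 (attained at k = 0)
  C[0][2] = min over k of (A[0][0] + B[0][2] = -2 + -5 = -7, A[0][1] + B[1][2] = 2 + -5 = -3, A[0][2] + B[2][2] = 10 + 9 = 19) = -7 (attained at k = 0)
  C[1][0] = min over k of (A[1][0] + B[0][0] = -3 + 0 = -3, A[1][1] + B[1][0] = 7 + 9 = 16, A[1][2] + B[2][0] = 2 + -5 = -3) = -3 (attained at k = 0)
  C[1][1] = min over k of (A[1][0] + B[0][1] = -3 + -4 = -7, A[1][1] + B[1][1] = 7 + 6 = 13, A[1][2] + B[2][1] = 2 + -3 = -1) = -7 (attained at k = 0)
  C[1][2] = min over k of (A[1][0] + B[0][2] = -3 + -5 = -8, A[1][1] + B[1][2] = 7 + -5 = 2, A[1][2] + B[2][2] = 2 + 9 = 11) = -8 (attained at k = 0)
  C[2][0] = min over k of (A[2][0] + B[0][0] = 9 + 0 = 9, A[2][1] + B[1][0] = -2 + 9 = 7, A[2][2] + B[2][0] = 3 + -5 = -2) = -2 (attained at k = 2)
  C[2][1] = min over k of (A[2][0] + B[0][1] = 9 + -4 = 5, A[2][1] + B[1][1] = -2 + 6 = 4, A[2][2] + B[2][1] = 3 + -3 = 0) = 0 (attained at k = 2)
  C[2][2] = min over k of (A[2][0] + B[0][2] = 9 + -5 = 4, A[2][1] + B[1][2] = -2 + -5 = -7, A[2][2] + B[2][2] = 3 + 9 = 12) = -7 (attained at k = 1)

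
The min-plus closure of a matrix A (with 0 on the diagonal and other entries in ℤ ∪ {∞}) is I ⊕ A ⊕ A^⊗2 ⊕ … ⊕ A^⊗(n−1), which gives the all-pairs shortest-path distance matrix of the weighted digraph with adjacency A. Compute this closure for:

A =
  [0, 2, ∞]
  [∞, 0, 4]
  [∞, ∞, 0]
Closure =
  [0, 2, 6]
  [∞, 0, 4]
  [∞, ∞, 0]

This is the Floyd-Warshall all-pairs shortest-path computation. For each intermediate vertex k = 0, 1, …, 2, update dist[i][j] ← min(dist[i][j], dist[i][k] + dist[k][j]). The final matrix gives, for each (i, j), the minimum total weight of any directed path from i to j (possibly empty when i = j).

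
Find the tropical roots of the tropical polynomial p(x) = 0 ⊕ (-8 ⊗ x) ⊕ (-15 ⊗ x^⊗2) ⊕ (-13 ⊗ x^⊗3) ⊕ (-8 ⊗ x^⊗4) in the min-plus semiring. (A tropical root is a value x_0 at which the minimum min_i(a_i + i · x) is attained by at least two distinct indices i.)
Roots: {-5, -2, 7, 8}

Each tropical root is a break point of the lower envelope of the lines y = a_i + i · x (there are 5 lines, with slopes 0, 1, ..., 4). Only the lines that attain the minimum somewhere contribute to roots; other lines are dominated. Here the surviving (envelope) indices are i = 4, i = 3, i = 2, i = 1, i = 0.
Intersections between consecutive envelope lines give the roots: for adjacent envelope indices i < j the intersection is x = (a_i − a_j) / (j − i). Reading off the sorted break points: {-5, -2, 7, 8}.
Verification: at each break x_0, at least two indices attain the minimum of min_i(a_i + i · x_0).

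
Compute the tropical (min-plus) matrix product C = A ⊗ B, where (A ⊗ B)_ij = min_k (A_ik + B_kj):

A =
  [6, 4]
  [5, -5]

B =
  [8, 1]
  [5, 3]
A ⊗ B =
  [9, 7]
  [0, -2]

Apply the min-plus product entry-by-entry:
  C[0][0] = min over k of (A[0][0] + B[0][0] = 6 + 8 = 14, A[0][1] + B[1][0] = 4 + 5 = 9) = 9 (attained at k = 1)
  C[0][1] = min over k of (A[0][0] + B[0][1] = 6 + 1 = 7, A[0][1] + B[1][1] = 4 + 3 = 7) = 7 (attained at k = 0)
  C[1][0] = min over k of (A[1][0] + B[0][0] = 5 + 8 = 13, A[1][1] + B[1][0] = -5 + 5 = 0) = 0 (attained at k = 1)
  C[1][1] = min over k of (A[1][0] + B[0][1] = 5 + 1 = 6, A[1][1] + B[1][1] = -5 + 3 = -2) = -2 (attained at k = 1)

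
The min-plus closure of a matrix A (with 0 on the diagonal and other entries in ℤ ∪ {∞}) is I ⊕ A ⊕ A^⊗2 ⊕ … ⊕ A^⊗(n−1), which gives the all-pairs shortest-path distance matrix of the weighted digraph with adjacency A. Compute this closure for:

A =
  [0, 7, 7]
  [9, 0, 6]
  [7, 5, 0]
Closure =
  [0, 7, 7]
  [9, 0, 6]
  [7, 5, 0]

This is the Floyd-Warshall all-pairs shortest-path computation. For each intermediate vertex k = 0, 1, …, 2, update dist[i][j] ← min(dist[i][j], dist[i][k] + dist[k][j]). The final matrix gives, for each (i, j), the minimum total weight of any directed path from i to j (possibly empty when i = j).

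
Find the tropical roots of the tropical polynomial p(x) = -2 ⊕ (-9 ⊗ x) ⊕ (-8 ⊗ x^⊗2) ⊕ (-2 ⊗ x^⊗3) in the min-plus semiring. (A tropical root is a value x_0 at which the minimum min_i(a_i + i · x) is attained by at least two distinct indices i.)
Roots: {-6, -1, 7}

Each tropical root is a break point of the lower envelope of the lines y = a_i + i · x (there are 4 lines, with slopes 0, 1, ..., 3). Only the lines that attain the minimum somewhere contribute to roots; other lines are dominated. Here the surviving (envelope) indices are i = 3, i = 2, i = 1, i = 0.
Intersections between consecutive envelope lines give the roots: for adjacent envelope indices i < j the intersection is x = (a_i − a_j) / (j − i). Reading off the sorted break points: {-6, -1, 7}.
Verification: at each break x_0, at least two indices attain the minimum of min_i(a_i + i · x_0).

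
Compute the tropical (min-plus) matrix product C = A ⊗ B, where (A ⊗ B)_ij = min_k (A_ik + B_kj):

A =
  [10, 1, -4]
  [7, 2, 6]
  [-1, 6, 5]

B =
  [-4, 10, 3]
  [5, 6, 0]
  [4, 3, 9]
A ⊗ B =
  [0, -1, 1]
  [3, 8, 2]
  [-5, 8, 2]

Apply the min-plus product entry-by-entry:
  C[0][0] = min over k of (A[0][0] + B[0][0] = 10 + -4 = 6, A[0][1] + B[1][0] = 1 + 5 = 6, A[0][2] + B[2][0] = -4 + 4 = 0) = 0 (attained at k = 2)
  C[0][1] = min over k of (A[0][0] + B[0][1] = 10 + 10 = 20, A[0][1] + B[1][1] = 1 + 6 = 7, A[0][2] + B[2][1] = -4 + 3 = -1) = -1 (attained at k = 2)
  C[0][2] = min over k of (A[0][0] + B[0][2] = 10 + 3 = 13, A[0][1] + B[1][2] = 1 + 0 = 1, A[0][2] + B[2][2] = -4 + 9 = 5) = 1 (attained at k = 1)
  C[1][0] = min over k of (A[1][0] + B[0][0] = 7 + -4 = 3, A[1][1] + B[1][0] = 2 + 5 = 7, A[1][2] + B[2][0] = 6 + 4 = 10) = 3 (attained at k = 0)
  C[1][1] = min over k of (A[1][0] + B[0][1] = 7 + 10 = 17, A[1][1] + B[1][1] = 2 + 6 = 8, A[1][2] + B[2][1] = 6 + 3 = 9) = 8 (attained at k = 1)
  C[1][2] = min over k of (A[1][0] + B[0][2] = 7 + 3 = 10, A[1][1] + B[1][2] = 2 + 0 = 2, A[1][2] + B[2][2] = 6 + 9 = 15) = 2 (attained at k = 1)
  C[2][0] = min over k of (A[2][0] + B[0][0] = -1 + -4 = -5, A[2][1] + B[1][0] = 6 + 5 = 11, A[2][2] + B[2][0] = 5 + 4 = 9) = -5 (attained at k = 0)
  C[2][1] = min over k of (A[2][0] + B[0][1] = -1 + 10 = 9, A[2][1] + B[1][1] = 6 + 6 = 12, A[2][2] + B[2][1] = 5 + 3 = 8) = 8 (attained at k = 2)
  C[2][2] = min over k of (A[2][0] + B[0][2] = -1 + 3 = 2, A[2][1] + B[1][2] = 6 + 0 = 6, A[2][2] + B[2][2] = 5 + 9 = 14) = 2 (attained at k = 0)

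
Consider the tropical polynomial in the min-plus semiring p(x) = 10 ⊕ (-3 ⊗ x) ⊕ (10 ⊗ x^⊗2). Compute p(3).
p(3) = 0

A tropical monomial a ⊗ x^⊗i evaluates to a + i · x. Evaluating each term at x = 3:
  Term 0 contributes 10 + 0 · 3 = 10
  Term 1 contributes -3 + 1 · 3 = 0
  Term 2 contributes 10 + 2 · 3 = 16
p(3) = ⊕ of these = min[10, 0, 16] = 0.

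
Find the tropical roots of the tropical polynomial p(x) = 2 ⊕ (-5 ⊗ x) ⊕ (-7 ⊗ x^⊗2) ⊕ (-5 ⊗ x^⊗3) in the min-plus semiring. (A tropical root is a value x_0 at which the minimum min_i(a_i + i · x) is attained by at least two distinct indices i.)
Roots: {-2, 2, 7}

Each tropical root is a break point of the lower envelope of the lines y = a_i + i · x (there are 4 lines, with slopes 0, 1, ..., 3). Only the lines that attain the minimum somewhere contribute to roots; other lines are dominated. Here the surviving (envelope) indices are i = 3, i = 2, i = 1, i = 0.
Intersections between consecutive envelope lines give the roots: for adjacent envelope indices i < j the intersection is x = (a_i − a_j) / (j − i). Reading off the sorted break points: {-2, 2, 7}.
Verification: at each break x_0, at least two indices attain the minimum of min_i(a_i + i · x_0).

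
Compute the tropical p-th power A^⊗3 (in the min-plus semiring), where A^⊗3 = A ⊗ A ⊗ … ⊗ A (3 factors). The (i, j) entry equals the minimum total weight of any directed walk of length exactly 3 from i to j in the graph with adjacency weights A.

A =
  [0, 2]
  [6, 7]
A^⊗3 =
  [0, 2]
  [6, 8]

Each entry (A^⊗3)_ij equals the minimum over all length-3 walks i = v_0 → v_1 → … → v_3 = j of Σ_t A[v_t][v_{t+1}]. For example, for (i, j) = (0, 1) we minimise over 4 possible intermediate vertex sequences; the minimum is 2, attained along the walk 0 → 0 → 0 → 1.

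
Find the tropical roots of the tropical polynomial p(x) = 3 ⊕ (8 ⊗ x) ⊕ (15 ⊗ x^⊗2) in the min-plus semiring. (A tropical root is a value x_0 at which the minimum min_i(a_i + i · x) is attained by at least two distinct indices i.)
Roots: {-7, -5}

Each tropical root is a break point of the lower envelope of the lines y = a_i + i · x (there are 3 lines, with slopes 0, 1, ..., 2). Only the lines that attain the minimum somewhere contribute to roots; other lines are dominated. Here the surviving (envelope) indices are i = 2, i = 1, i = 0.
Intersections between consecutive envelope lines give the roots: for adjacent envelope indices i < j the intersection is x = (a_i − a_j) / (j − i). Reading off the sorted break points: {-7, -5}.
Verification: at each break x_0, at least two indices attain the minimum of min_i(a_i + i · x_0).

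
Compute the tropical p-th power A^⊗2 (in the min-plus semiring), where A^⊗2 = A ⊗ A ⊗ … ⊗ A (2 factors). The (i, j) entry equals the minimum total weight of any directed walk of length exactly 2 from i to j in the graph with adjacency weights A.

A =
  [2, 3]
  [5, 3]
A^⊗2 =
  [4, 5]
  [7, 6]

Each entry (A^⊗2)_ij equals the minimum over all length-2 walks i = v_0 → v_1 → … → v_2 = j of Σ_t A[v_t][v_{t+1}]. For example, for (i, j) = (0, 1) we minimise over 2 possible intermediate vertex sequences; the minimum is 5, attained along the walk 0 → 0 → 1.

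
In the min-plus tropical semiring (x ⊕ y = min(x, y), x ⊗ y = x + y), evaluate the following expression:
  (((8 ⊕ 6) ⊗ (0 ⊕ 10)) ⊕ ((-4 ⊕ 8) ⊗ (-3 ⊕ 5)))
(((8 ⊕ 6) ⊗ (0 ⊕ 10)) ⊕ ((-4 ⊕ 8) ⊗ (-3 ⊕ 5))) = -7

Expand innermost to outermost. Recall ⊕ takes the minimum of its arguments and ⊗ takes their sum. Working out the expression (((8 ⊕ 6) ⊗ (0 ⊕ 10)) ⊕ ((-4 ⊕ 8) ⊗ (-3 ⊕ 5))) gives -7.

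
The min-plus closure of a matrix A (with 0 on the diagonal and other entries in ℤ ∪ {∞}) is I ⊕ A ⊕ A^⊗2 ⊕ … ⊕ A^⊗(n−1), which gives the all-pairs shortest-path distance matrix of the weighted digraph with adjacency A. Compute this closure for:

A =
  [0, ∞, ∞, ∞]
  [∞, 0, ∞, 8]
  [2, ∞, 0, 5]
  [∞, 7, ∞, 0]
Closure =
  [0, ∞, ∞, ∞]
  [∞, 0, ∞, 8]
  [2, 12, 0, 5]
  [∞, 7, ∞, 0]

This is the Floyd-Warshall all-pairs shortest-path computation. For each intermediate vertex k = 0, 1, …, 3, update dist[i][j] ← min(dist[i][j], dist[i][k] + dist[k][j]). The final matrix gives, for each (i, j), the minimum total weight of any directed path from i to j (possibly empty when i = j).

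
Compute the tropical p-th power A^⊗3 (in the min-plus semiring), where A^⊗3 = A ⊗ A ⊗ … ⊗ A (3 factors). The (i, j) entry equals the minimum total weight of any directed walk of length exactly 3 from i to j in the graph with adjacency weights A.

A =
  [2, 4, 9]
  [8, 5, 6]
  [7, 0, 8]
A^⊗3 =
  [6, 8, 12]
  [12, 11, 12]
  [10, 6, 11]

Each entry (A^⊗3)_ij equals the minimum over all length-3 walks i = v_0 → v_1 → … → v_3 = j of Σ_t A[v_t][v_{t+1}]. For example, for (i, j) = (0, 2) we minimise over 9 possible intermediate vertex sequences; the minimum is 12, attained along the walk 0 → 0 → 1 → 2.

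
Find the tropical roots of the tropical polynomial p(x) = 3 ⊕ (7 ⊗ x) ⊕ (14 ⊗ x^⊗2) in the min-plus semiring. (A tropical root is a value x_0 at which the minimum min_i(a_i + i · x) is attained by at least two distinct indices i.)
Roots: {-7, -4}

Each tropical root is a break point of the lower envelope of the lines y = a_i + i · x (there are 3 lines, with slopes 0, 1, ..., 2). Only the lines that attain the minimum somewhere contribute to roots; other lines are dominated. Here the surviving (envelope) indices are i = 2, i = 1, i = 0.
Intersections between consecutive envelope lines give the roots: for adjacent envelope indices i < j the intersection is x = (a_i − a_j) / (j − i). Reading off the sorted break points: {-7, -4}.
Verification: at each break x_0, at least two indices attain the minimum of min_i(a_i + i · x_0).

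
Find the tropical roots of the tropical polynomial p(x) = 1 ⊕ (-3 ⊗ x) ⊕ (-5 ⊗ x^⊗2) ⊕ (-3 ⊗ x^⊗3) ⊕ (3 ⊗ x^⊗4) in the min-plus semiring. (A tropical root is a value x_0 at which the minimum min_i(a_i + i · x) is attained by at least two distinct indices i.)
Roots: {-6, -2, 2, 4}

Each tropical root is a break point of the lower envelope of the lines y = a_i + i · x (there are 5 lines, with slopes 0, 1, ..., 4). Only the lines that attain the minimum somewhere contribute to roots; other lines are dominated. Here the surviving (envelope) indices are i = 4, i = 3, i = 2, i = 1, i = 0.
Intersections between consecutive envelope lines give the roots: for adjacent envelope indices i < j the intersection is x = (a_i − a_j) / (j − i). Reading off the sorted break points: {-6, -2, 2, 4}.
Verification: at each break x_0, at least two indices attain the minimum of min_i(a_i + i · x_0).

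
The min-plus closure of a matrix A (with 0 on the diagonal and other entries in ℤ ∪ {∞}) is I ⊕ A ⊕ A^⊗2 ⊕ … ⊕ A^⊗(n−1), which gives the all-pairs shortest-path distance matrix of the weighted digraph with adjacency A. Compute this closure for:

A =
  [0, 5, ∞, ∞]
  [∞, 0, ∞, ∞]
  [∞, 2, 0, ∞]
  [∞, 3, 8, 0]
Closure =
  [0, 5, ∞, ∞]
  [∞, 0, ∞, ∞]
  [∞, 2, 0, ∞]
  [∞, 3, 8, 0]

This is the Floyd-Warshall all-pairs shortest-path computation. For each intermediate vertex k = 0, 1, …, 3, update dist[i][j] ← min(dist[i][j], dist[i][k] + dist[k][j]). The final matrix gives, for each (i, j), the minimum total weight of any directed path from i to j (possibly empty when i = j).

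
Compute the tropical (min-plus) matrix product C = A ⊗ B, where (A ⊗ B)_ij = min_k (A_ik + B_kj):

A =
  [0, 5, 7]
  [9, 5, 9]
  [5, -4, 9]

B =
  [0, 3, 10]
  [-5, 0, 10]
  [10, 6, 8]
A ⊗ B =
  [0, 3, 10]
  [0, 5, 15]
  [-9, -4, 6]

Apply the min-plus product entry-by-entry:
  C[0][0] = min over k of (A[0][0] + B[0][0] = 0 + 0 = 0, A[0][1] + B[1][0] = 5 + -5 = 0, A[0][2] + B[2][0] = 7 + 10 = 17) = 0 (attained at k = 0)
  C[0][1] = min over k of (A[0][0] + B[0][1] = 0 + 3 = 3, A[0][1] + B[1][1] = 5 + 0 = 5, A[0][2] + B[2][1] = 7 + 6 = 13) = 3 (attained at k = 0)
  C[0][2] = min over k of (A[0][0] + B[0][2] = 0 + 10 = 10, A[0][1] + B[1][2] = 5 + 10 = 15, A[0][2] + B[2][2] = 7 + 8 = 15) = 10 (attained at k = 0)
  C[1][0] = min over k of (A[1][0] + B[0][0] = 9 + 0 = 9, A[1][1] + B[1][0] = 5 + -5 = 0, A[1][2] + B[2][0] = 9 + 10 = 19) = 0 (attained at k = 1)
  C[1][1] = min over k of (A[1][0] + B[0][1] = 9 + 3 = 12, A[1][1] + B[1][1] = 5 + 0 = 5, A[1][2] + B[2][1] = 9 + 6 = 15) = 5 (attained at k = 1)
  C[1][2] = min over k of (A[1][0] + B[0][2] = 9 + 10 = 19, A[1][1] + B[1][2] = 5 + 10 = 15, A[1][2] + B[2][2] = 9 + 8 = 17) = 15 (attained at k = 1)
  C[2][0] = min over k of (A[2][0] + B[0][0] = 5 + 0 = 5, A[2][1] + B[1][0] = -4 + -5 = -9, A[2][2] + B[2][0] = 9 + 10 = 19) = -9 (attained at k = 1)
  C[2][1] = min over k of (A[2][0] + B[0][1] = 5 + 3 = 8, A[2][1] + B[1][1] = -4 + 0 = -4, A[2][2] + B[2][1] = 9 + 6 = 15) = -4 (attained at k = 1)
  C[2][2] = min over k of (A[2][0] + B[0][2] = 5 + 10 = 15, A[2][1] + B[1][2] = -4 + 10 = 6, A[2][2] + B[2][2] = 9 + 8 = 17) = 6 (attained at k = 1)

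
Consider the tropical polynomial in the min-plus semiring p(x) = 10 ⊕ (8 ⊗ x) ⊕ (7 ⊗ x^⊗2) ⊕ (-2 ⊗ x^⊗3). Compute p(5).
p(5) = 10

A tropical monomial a ⊗ x^⊗i evaluates to a + i · x. Evaluating each term at x = 5:
  Term 0 contributes 10 + 0 · 5 = 10
  Term 1 contributes 8 + 1 · 5 = 13
  Term 2 contributes 7 + 2 · 5 = 17
  Term 3 contributes -2 + 3 · 5 = 13
p(5) = ⊕ of these = min[10, 13, 17, 13] = 10.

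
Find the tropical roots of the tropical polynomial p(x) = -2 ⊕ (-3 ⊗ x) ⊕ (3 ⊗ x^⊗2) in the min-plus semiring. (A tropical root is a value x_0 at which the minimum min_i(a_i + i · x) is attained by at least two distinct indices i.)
Roots: {-6, 1}

Each tropical root is a break point of the lower envelope of the lines y = a_i + i · x (there are 3 lines, with slopes 0, 1, ..., 2). Only the lines that attain the minimum somewhere contribute to roots; other lines are dominated. Here the surviving (envelope) indices are i = 2, i = 1, i = 0.
Intersections between consecutive envelope lines give the roots: for adjacent envelope indices i < j the intersection is x = (a_i − a_j) / (j − i). Reading off the sorted break points: {-6, 1}.
Verification: at each break x_0, at least two indices attain the minimum of min_i(a_i + i · x_0).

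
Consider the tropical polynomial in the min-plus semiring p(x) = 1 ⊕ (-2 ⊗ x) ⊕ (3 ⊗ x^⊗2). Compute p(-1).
p(-1) = -3

A tropical monomial a ⊗ x^⊗i evaluates to a + i · x. Evaluating each term at x = -1:
  Term 0 contributes 1 + 0 · -1 = 1
  Term 1 contributes -2 + 1 · -1 = -3
  Term 2 contributes 3 + 2 · -1 = 1
p(-1) = ⊕ of these = min[1, -3, 1] = -3.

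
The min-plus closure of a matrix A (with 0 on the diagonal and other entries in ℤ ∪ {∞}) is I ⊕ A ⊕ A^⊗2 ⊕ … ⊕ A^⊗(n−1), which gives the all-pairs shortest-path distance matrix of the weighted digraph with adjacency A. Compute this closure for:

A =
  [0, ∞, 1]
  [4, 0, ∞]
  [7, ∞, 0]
Closure =
  [0, ∞, 1]
  [4, 0, 5]
  [7, ∞, 0]

This is the Floyd-Warshall all-pairs shortest-path computation. For each intermediate vertex k = 0, 1, …, 2, update dist[i][j] ← min(dist[i][j], dist[i][k] + dist[k][j]). The final matrix gives, for each (i, j), the minimum total weight of any directed path from i to j (possibly empty when i = j).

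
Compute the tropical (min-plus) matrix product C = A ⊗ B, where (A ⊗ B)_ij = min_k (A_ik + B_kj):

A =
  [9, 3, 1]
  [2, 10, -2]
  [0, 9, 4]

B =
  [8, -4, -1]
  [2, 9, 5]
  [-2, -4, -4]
A ⊗ B =
  [-1, -3, -3]
  [-4, -6, -6]
  [2, -4, -1]

Apply the min-plus product entry-by-entry:
  C[0][0] = min over k of (A[0][0] + B[0][0] = 9 + 8 = 17, A[0][1] + B[1][0] = 3 + 2 = 5, A[0][2] + B[2][0] = 1 + -2 = -1) = -1 (attained at k = 2)
  C[0][1] = min over k of (A[0][0] + B[0][1] = 9 + -4 = 5, A[0][1] + B[1][1] = 3 + 9 = 12, A[0][2] + B[2][1] = 1 + -4 = -3) = -3 (attained at k = 2)
  C[0][2] = min over k of (A[0][0] + B[0][2] = 9 + -1 = 8, A[0][1] + B[1][2] = 3 + 5 = 8, A[0][2] + B[2][2] = 1 + -4 = -3) = -3 (attained at k = 2)
  C[1][0] = min over k of (A[1][0] + B[0][0] = 2 + 8 = 10, A[1][1] + B[1][0] = 10 + 2 = 12, A[1][2] + B[2][0] = -2 + -2 = -4) = -4 (attained at k = 2)
  C[1][1] = min over k of (A[1][0] + B[0][1] = 2 + -4 = -2, A[1][1] + B[1][1] = 10 + 9 = 19, A[1][2] + B[2][1] = -2 + -4 = -6) = -6 (attained at k = 2)
  C[1][2] = min over k of (A[1][0] + B[0][2] = 2 + -1 = 1, A[1][1] + B[1][2] = 10 + 5 = 15, A[1][2] + B[2][2] = -2 + -4 = -6) = -6 (attained at k = 2)
  C[2][0] = min over k of (A[2][0] + B[0][0] = 0 + 8 = 8, A[2][1] + B[1][0] = 9 + 2 = 11, A[2][2] + B[2][0] = 4 + -2 = 2) = 2 (attained at k = 2)
  C[2][1] = min over k of (A[2][0] + B[0][1] = 0 + -4 = -4, A[2][1] + B[1][1] = 9 + 9 = 18, A[2][2] + B[2][1] = 4 + -4 = 0) = -4 (attained at k = 0)
  C[2][2] = min over k of (A[2][0] + B[0][2] = 0 + -1 = -1, A[2][1] + B[1][2] = 9 + 5 = 14, A[2][2] + B[2][2] = 4 + -4 = 0) = -1 (attained at k = 0)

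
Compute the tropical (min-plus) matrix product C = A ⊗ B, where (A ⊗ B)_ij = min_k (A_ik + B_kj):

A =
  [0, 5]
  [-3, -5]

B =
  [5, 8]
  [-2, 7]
A ⊗ B =
  [3, 8]
  [-7, 2]

Apply the min-plus product entry-by-entry:
  C[0][0] = min over k of (A[0][0] + B[0][0] = 0 + 5 = 5, A[0][1] + B[1][0] = 5 + -2 = 3) = 3 (attained at k = 1)
  C[0][1] = min over k of (A[0][0] + B[0][1] = 0 + 8 = 8, A[0][1] + B[1][1] = 5 + 7 = 12) = 8 (attained at k = 0)
  C[1][0] = min over k of (A[1][0] + B[0][0] = -3 + 5 = 2, A[1][1] + B[1][0] = -5 + -2 = -7) = -7 (attained at k = 1)
  C[1][1] = min over k of (A[1][0] + B[0][1] = -3 + 8 = 5, A[1][1] + B[1][1] = -5 + 7 = 2) = 2 (attained at k = 1)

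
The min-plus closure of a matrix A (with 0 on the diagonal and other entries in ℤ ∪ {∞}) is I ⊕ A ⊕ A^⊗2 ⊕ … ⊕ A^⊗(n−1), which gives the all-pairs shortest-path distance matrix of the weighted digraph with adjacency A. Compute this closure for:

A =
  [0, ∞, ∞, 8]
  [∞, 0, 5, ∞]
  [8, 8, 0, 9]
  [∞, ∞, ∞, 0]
Closure =
  [0, ∞, ∞, 8]
  [13, 0, 5, 14]
  [8, 8, 0, 9]
  [∞, ∞, ∞, 0]

This is the Floyd-Warshall all-pairs shortest-path computation. For each intermediate vertex k = 0, 1, …, 3, update dist[i][j] ← min(dist[i][j], dist[i][k] + dist[k][j]). The final matrix gives, for each (i, j), the minimum total weight of any directed path from i to j (possibly empty when i = j).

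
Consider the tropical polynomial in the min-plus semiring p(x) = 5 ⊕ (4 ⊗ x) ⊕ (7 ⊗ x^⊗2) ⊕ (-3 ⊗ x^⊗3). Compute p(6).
p(6) = 5

A tropical monomial a ⊗ x^⊗i evaluates to a + i · x. Evaluating each term at x = 6:
  Term 0 contributes 5 + 0 · 6 = 5
  Term 1 contributes 4 + 1 · 6 = 10
  Term 2 contributes 7 + 2 · 6 = 19
  Term 3 contributes -3 + 3 · 6 = 15
p(6) = ⊕ of these = min[5, 10, 19, 15] = 5.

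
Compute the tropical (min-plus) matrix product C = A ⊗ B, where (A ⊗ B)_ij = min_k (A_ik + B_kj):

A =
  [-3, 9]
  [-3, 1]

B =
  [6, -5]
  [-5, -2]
A ⊗ B =
  [3, -8]
  [-4, -8]

Apply the min-plus product entry-by-entry:
  C[0][0] = min over k of (A[0][0] + B[0][0] = -3 + 6 = 3, A[0][1] + B[1][0] = 9 + -5 = 4) = 3 (attained at k = 0)
  C[0][1] = min over k of (A[0][0] + B[0][1] = -3 + -5 = -8, A[0][1] + B[1][1] = 9 + -2 = 7) = -8 (attained at k = 0)
  C[1][0] = min over k of (A[1][0] + B[0][0] = -3 + 6 = 3, A[1][1] + B[1][0] = 1 + -5 = -4) = -4 (attained at k = 1)
  C[1][1] = min over k of (A[1][0] + B[0][1] = -3 + -5 = -8, A[1][1] + B[1][1] = 1 + -2 = -1) = -8 (attained at k = 0)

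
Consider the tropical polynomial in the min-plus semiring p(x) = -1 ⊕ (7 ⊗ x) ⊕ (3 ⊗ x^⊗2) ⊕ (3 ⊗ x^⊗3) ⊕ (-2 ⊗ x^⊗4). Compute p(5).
p(5) = -1

A tropical monomial a ⊗ x^⊗i evaluates to a + i · x. Evaluating each term at x = 5:
  Term 0 contributes -1 + 0 · 5 = -1
  Term 1 contributes 7 + 1 · 5 = 12
  Term 2 contributes 3 + 2 · 5 = 13
  Term 3 contributes 3 + 3 · 5 = 18
  Term 4 contributes -2 + 4 · 5 = 18
p(5) = ⊕ of these = min[-1, 12, 13, 18, 18] = -1.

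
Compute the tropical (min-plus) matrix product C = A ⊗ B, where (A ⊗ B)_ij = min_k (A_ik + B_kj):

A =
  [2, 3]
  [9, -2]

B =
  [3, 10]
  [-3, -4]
A ⊗ B =
  [0, -1]
  [-5, -6]

Apply the min-plus product entry-by-entry:
  C[0][0] = min over k of (A[0][0] + B[0][0] = 2 + 3 = 5, A[0][1] + B[1][0] = 3 + -3 = 0) = 0 (attained at k = 1)
  C[0][1] = min over k of (A[0][0] + B[0][1] = 2 + 10 = 12, A[0][1] + B[1][1] = 3 + -4 = -1) = -1 (attained at k = 1)
  C[1][0] = min over k of (A[1][0] + B[0][0] = 9 + 3 = 12, A[1][1] + B[1][0] = -2 + -3 = -5) = -5 (attained at k = 1)
  C[1][1] = min over k of (A[1][0] + B[0][1] = 9 + 10 = 19, A[1][1] + B[1][1] = -2 + -4 = -6) = -6 (attained at k = 1)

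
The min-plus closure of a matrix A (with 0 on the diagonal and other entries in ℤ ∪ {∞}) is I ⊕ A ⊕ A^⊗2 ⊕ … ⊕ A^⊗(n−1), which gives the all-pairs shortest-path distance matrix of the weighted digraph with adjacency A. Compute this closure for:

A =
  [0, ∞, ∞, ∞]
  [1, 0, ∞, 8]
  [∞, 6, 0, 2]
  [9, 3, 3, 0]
Closure =
  [0, ∞, ∞, ∞]
  [1, 0, 11, 8]
  [6, 5, 0, 2]
  [4, 3, 3, 0]

This is the Floyd-Warshall all-pairs shortest-path computation. For each intermediate vertex k = 0, 1, …, 3, update dist[i][j] ← min(dist[i][j], dist[i][k] + dist[k][j]). The final matrix gives, for each (i, j), the minimum total weight of any directed path from i to j (possibly empty when i = j).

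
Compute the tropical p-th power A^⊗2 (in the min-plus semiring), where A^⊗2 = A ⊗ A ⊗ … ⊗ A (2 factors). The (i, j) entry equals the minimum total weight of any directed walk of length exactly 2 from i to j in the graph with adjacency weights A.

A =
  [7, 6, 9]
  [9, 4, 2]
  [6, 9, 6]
A^⊗2 =
  [14, 10, 8]
  [8, 8, 6]
  [12, 12, 11]

Each entry (A^⊗2)_ij equals the minimum over all length-2 walks i = v_0 → v_1 → … → v_2 = j of Σ_t A[v_t][v_{t+1}]. For example, for (i, j) = (0, 2) we minimise over 3 possible intermediate vertex sequences; the minimum is 8, attained along the walk 0 → 1 → 2.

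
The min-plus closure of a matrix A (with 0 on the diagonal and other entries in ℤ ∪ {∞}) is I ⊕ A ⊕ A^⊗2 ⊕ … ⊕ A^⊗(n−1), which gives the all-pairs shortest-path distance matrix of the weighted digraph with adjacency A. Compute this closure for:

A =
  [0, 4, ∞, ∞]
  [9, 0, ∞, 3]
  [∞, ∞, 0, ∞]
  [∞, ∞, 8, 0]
Closure =
  [0, 4, 15, 7]
  [9, 0, 11, 3]
  [∞, ∞, 0, ∞]
  [∞, ∞, 8, 0]

This is the Floyd-Warshall all-pairs shortest-path computation. For each intermediate vertex k = 0, 1, …, 3, update dist[i][j] ← min(dist[i][j], dist[i][k] + dist[k][j]). The final matrix gives, for each (i, j), the minimum total weight of any directed path from i to j (possibly empty when i = j).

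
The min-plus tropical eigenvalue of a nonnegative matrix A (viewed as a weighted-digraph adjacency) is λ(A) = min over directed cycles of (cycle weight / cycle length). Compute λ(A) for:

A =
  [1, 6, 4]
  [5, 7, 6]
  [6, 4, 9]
λ(A) = 1

Enumerate directed cycles and compute their means (weight / length). Sample:
  cycle 0 → 0: weight = 1, length = 1, mean = 1/1 ≈ 1.000
  cycle 1 → 1: weight = 7, length = 1, mean = 7/1 ≈ 7.000
  cycle 2 → 2: weight = 9, length = 1, mean = 9/1 ≈ 9.000
  cycle 0 → 1 → 0: weight = 11, length = 2, mean = 11/2 ≈ 5.500
  cycle 0 → 2 → 0: weight = 10, length = 2, mean = 10/2 ≈ 5.000
  cycle 1 → 0 → 1: weight = 11, length = 2, mean = 11/2 ≈ 5.500
Minimum mean = 1.000, attained e.g. along the cycle 0 → 0 with weight 1 and length 1. So λ(A) = 1/1 = 1.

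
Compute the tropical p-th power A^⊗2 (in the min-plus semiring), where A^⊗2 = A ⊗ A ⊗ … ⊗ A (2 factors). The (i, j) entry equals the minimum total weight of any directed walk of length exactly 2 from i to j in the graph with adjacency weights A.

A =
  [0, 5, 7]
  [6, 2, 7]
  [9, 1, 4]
A^⊗2 =
  [0, 5, 7]
  [6, 4, 9]
  [7, 3, 8]

Each entry (A^⊗2)_ij equals the minimum over all length-2 walks i = v_0 → v_1 → … → v_2 = j of Σ_t A[v_t][v_{t+1}]. For example, for (i, j) = (0, 2) we minimise over 3 possible intermediate vertex sequences; the minimum is 7, attained along the walk 0 → 0 → 2.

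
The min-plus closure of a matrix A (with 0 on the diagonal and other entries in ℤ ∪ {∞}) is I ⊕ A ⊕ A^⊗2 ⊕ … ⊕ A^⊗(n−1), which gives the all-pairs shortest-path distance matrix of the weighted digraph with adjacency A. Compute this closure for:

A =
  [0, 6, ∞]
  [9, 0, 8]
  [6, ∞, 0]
Closure =
  [0, 6, 14]
  [9, 0, 8]
  [6, 12, 0]

This is the Floyd-Warshall all-pairs shortest-path computation. For each intermediate vertex k = 0, 1, …, 2, update dist[i][j] ← min(dist[i][j], dist[i][k] + dist[k][j]). The final matrix gives, for each (i, j), the minimum total weight of any directed path from i to j (possibly empty when i = j).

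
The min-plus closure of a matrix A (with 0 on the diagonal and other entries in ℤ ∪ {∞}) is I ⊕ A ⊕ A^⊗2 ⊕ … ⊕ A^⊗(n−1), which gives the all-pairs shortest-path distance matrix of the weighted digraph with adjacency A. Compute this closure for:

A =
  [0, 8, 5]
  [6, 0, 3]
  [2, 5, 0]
Closure =
  [0, 8, 5]
  [5, 0, 3]
  [2, 5, 0]

This is the Floyd-Warshall all-pairs shortest-path computation. For each intermediate vertex k = 0, 1, …, 2, update dist[i][j] ← min(dist[i][j], dist[i][k] + dist[k][j]). The final matrix gives, for each (i, j), the minimum total weight of any directed path from i to j (possibly empty when i = j).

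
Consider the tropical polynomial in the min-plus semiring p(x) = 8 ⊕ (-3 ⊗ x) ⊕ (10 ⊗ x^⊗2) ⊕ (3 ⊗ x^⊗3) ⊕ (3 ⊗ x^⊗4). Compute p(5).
p(5) = 2

A tropical monomial a ⊗ x^⊗i evaluates to a + i · x. Evaluating each term at x = 5:
  Term 0 contributes 8 + 0 · 5 = 8
  Term 1 contributes -3 + 1 · 5 = 2
  Term 2 contributes 10 + 2 · 5 = 20
  Term 3 contributes 3 + 3 · 5 = 18
  Term 4 contributes 3 + 4 · 5 = 23
p(5) = ⊕ of these = min[8, 2, 20, 18, 23] = 2.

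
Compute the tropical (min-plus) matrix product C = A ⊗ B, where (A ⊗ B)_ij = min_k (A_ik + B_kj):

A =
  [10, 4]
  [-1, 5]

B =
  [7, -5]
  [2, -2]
A ⊗ B =
  [6, 2]
  [6, -6]

Apply the min-plus product entry-by-entry:
  C[0][0] = min over k of (A[0][0] + B[0][0] = 10 + 7 = 17, A[0][1] + B[1][0] = 4 + 2 = 6) = 6 (attained at k = 1)
  C[0][1] = min over k of (A[0][0] + B[0][1] = 10 + -5 = 5, A[0][1] + B[1][1] = 4 + -2 = 2) = 2 (attained at k = 1)
  C[1][0] = min over k of (A[1][0] + B[0][0] = -1 + 7 = 6, A[1][1] + B[1][0] = 5 + 2 = 7) = 6 (attained at k = 0)
  C[1][1] = min over k of (A[1][0] + B[0][1] = -1 + -5 = -6, A[1][1] + B[1][1] = 5 + -2 = 3) = -6 (attained at k = 0)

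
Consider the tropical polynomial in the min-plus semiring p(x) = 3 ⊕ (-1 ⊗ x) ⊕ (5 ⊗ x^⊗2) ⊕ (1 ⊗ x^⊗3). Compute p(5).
p(5) = 3

A tropical monomial a ⊗ x^⊗i evaluates to a + i · x. Evaluating each term at x = 5:
  Term 0 contributes 3 + 0 · 5 = 3
  Term 1 contributes -1 + 1 · 5 = 4
  Term 2 contributes 5 + 2 · 5 = 15
  Term 3 contributes 1 + 3 · 5 = 16
p(5) = ⊕ of these = min[3, 4, 15, 16] = 3.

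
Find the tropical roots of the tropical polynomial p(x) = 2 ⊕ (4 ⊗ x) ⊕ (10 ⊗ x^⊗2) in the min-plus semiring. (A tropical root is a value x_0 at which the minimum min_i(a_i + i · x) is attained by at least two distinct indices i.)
Roots: {-6, -2}

Each tropical root is a break point of the lower envelope of the lines y = a_i + i · x (there are 3 lines, with slopes 0, 1, ..., 2). Only the lines that attain the minimum somewhere contribute to roots; other lines are dominated. Here the surviving (envelope) indices are i = 2, i = 1, i = 0.
Intersections between consecutive envelope lines give the roots: for adjacent envelope indices i < j the intersection is x = (a_i − a_j) / (j − i). Reading off the sorted break points: {-6, -2}.
Verification: at each break x_0, at least two indices attain the minimum of min_i(a_i + i · x_0).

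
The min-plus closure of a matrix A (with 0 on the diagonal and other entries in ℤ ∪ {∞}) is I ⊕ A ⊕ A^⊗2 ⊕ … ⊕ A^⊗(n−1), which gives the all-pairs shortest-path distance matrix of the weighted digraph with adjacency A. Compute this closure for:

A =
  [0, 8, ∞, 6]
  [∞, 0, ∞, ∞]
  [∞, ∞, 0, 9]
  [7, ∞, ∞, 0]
Closure =
  [0, 8, ∞, 6]
  [∞, 0, ∞, ∞]
  [16, 24, 0, 9]
  [7, 15, ∞, 0]

This is the Floyd-Warshall all-pairs shortest-path computation. For each intermediate vertex k = 0, 1, …, 3, update dist[i][j] ← min(dist[i][j], dist[i][k] + dist[k][j]). The final matrix gives, for each (i, j), the minimum total weight of any directed path from i to j (possibly empty when i = j).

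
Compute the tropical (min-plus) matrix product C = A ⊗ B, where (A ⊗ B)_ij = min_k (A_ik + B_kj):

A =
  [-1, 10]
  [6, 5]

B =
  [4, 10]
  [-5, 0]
A ⊗ B =
  [3, 9]
  [0, 5]

Apply the min-plus product entry-by-entry:
  C[0][0] = min over k of (A[0][0] + B[0][0] = -1 + 4 = 3, A[0][1] + B[1][0] = 10 + -5 = 5) = 3 (attained at k = 0)
  C[0][1] = min over k of (A[0][0] + B[0][1] = -1 + 10 = 9, A[0][1] + B[1][1] = 10 + 0 = 10) = 9 (attained at k = 0)
  C[1][0] = min over k of (A[1][0] + B[0][0] = 6 + 4 = 10, A[1][1] + B[1][0] = 5 + -5 = 0) = 0 (attained at k = 1)
  C[1][1] = min over k of (A[1][0] + B[0][1] = 6 + 10 = 16, A[1][1] + B[1][1] = 5 + 0 = 5) = 5 (attained at k = 1)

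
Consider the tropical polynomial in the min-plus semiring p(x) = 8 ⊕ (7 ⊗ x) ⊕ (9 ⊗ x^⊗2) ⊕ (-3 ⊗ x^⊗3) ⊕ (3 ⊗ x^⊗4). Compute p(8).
p(8) = 8

A tropical monomial a ⊗ x^⊗i evaluates to a + i · x. Evaluating each term at x = 8:
  Term 0 contributes 8 + 0 · 8 = 8
  Term 1 contributes 7 + 1 · 8 = 15
  Term 2 contributes 9 + 2 · 8 = 25
  Term 3 contributes -3 + 3 · 8 = 21
  Term 4 contributes 3 + 4 · 8 = 35
p(8) = ⊕ of these = min[8, 15, 25, 21, 35] = 8.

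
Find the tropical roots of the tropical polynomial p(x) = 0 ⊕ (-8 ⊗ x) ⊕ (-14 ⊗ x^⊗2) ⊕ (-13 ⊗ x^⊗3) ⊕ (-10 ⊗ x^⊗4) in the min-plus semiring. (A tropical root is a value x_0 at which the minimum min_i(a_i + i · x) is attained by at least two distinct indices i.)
Roots: {-3, -1, 6, 8}

Each tropical root is a break point of the lower envelope of the lines y = a_i + i · x (there are 5 lines, with slopes 0, 1, ..., 4). Only the lines that attain the minimum somewhere contribute to roots; other lines are dominated. Here the surviving (envelope) indices are i = 4, i = 3, i = 2, i = 1, i = 0.
Intersections between consecutive envelope lines give the roots: for adjacent envelope indices i < j the intersection is x = (a_i − a_j) / (j − i). Reading off the sorted break points: {-3, -1, 6, 8}.
Verification: at each break x_0, at least two indices attain the minimum of min_i(a_i + i · x_0).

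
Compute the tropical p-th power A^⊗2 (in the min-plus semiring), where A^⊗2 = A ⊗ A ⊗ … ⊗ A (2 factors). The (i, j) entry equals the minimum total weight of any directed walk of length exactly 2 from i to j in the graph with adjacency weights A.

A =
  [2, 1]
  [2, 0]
A^⊗2 =
  [3, 1]
  [2, 0]

Each entry (A^⊗2)_ij equals the minimum over all length-2 walks i = v_0 → v_1 → … → v_2 = j of Σ_t A[v_t][v_{t+1}]. For example, for (i, j) = (0, 1) we minimise over 2 possible intermediate vertex sequences; the minimum is 1, attained along the walk 0 → 1 → 1.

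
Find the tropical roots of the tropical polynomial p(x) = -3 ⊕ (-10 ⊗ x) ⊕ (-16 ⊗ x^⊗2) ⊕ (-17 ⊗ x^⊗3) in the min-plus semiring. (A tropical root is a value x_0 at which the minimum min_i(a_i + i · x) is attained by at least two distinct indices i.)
Roots: {1, 6, 7}

Each tropical root is a break point of the lower envelope of the lines y = a_i + i · x (there are 4 lines, with slopes 0, 1, ..., 3). Only the lines that attain the minimum somewhere contribute to roots; other lines are dominated. Here the surviving (envelope) indices are i = 3, i = 2, i = 1, i = 0.
Intersections between consecutive envelope lines give the roots: for adjacent envelope indices i < j the intersection is x = (a_i − a_j) / (j − i). Reading off the sorted break points: {1, 6, 7}.
Verification: at each break x_0, at least two indices attain the minimum of min_i(a_i + i · x_0).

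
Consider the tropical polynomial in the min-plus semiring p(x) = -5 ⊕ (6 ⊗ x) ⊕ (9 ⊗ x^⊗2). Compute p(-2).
p(-2) = -5

A tropical monomial a ⊗ x^⊗i evaluates to a + i · x. Evaluating each term at x = -2:
  Term 0 contributes -5 + 0 · -2 = -5
  Term 1 contributes 6 + 1 · -2 = 4
  Term 2 contributes 9 + 2 · -2 = 5
p(-2) = ⊕ of these = min[-5, 4, 5] = -5.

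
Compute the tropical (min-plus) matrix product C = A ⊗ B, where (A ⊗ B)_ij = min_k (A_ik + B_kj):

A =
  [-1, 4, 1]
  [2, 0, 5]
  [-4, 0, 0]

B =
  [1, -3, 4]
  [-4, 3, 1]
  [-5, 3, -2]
A ⊗ B =
  [-4, -4, -1]
  [-4, -1, 1]
  [-5, -7, -2]

Apply the min-plus product entry-by-entry:
  C[0][0] = min over k of (A[0][0] + B[0][0] = -1 + 1 = 0, A[0][1] + B[1][0] = 4 + -4 = 0, A[0][2] + B[2][0] = 1 + -5 = -4) = -4 (attained at k = 2)
  C[0][1] = min over k of (A[0][0] + B[0][1] = -1 + -3 = -4, A[0][1] + B[1][1] = 4 + 3 = 7, A[0][2] + B[2][1] = 1 + 3 = 4) = -4 (attained at k = 0)
  C[0][2] = min over k of (A[0][0] + B[0][2] = -1 + 4 = 3, A[0][1] + B[1][2] = 4 + 1 = 5, A[0][2] + B[2][2] = 1 + -2 = -1) = -1 (attained at k = 2)
  C[1][0] = min over k of (A[1][0] + B[0][0] = 2 + 1 = 3, A[1][1] + B[1][0] = 0 + -4 = -4, A[1][2] + B[2][0] = 5 + -5 = 0) = -4 (attained at k = 1)
  C[1][1] = min over k of (A[1][0] + B[0][1] = 2 + -3 = -1, A[1][1] + B[1][1] = 0 + 3 = 3, A[1][2] + B[2][1] = 5 + 3 = 8) = -1 (attained at k = 0)
  C[1][2] = min over k of (A[1][0] + B[0][2] = 2 + 4 = 6, A[1][1] + B[1][2] = 0 + 1 = 1, A[1][2] + B[2][2] = 5 + -2 = 3) = 1 (attained at k = 1)
  C[2][0] = min over k of (A[2][0] + B[0][0] = -4 + 1 = -3, A[2][1] + B[1][0] = 0 + -4 = -4, A[2][2] + B[2][0] = 0 + -5 = -5) = -5 (attained at k = 2)
  C[2][1] = min over k of (A[2][0] + B[0][1] = -4 + -3 = -7, A[2][1] + B[1][1] = 0 + 3 = 3, A[2][2] + B[2][1] = 0 + 3 = 3) = -7 (attained at k = 0)
  C[2][2] = min over k of (A[2][0] + B[0][2] = -4 + 4 = 0, A[2][1] + B[1][2] = 0 + 1 = 1, A[2][2] + B[2][2] = 0 + -2 = -2) = -2 (attained at k = 2)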